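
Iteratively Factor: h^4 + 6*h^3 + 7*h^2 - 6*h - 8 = (h + 1)*(h^3 + 5*h^2 + 2*h - 8) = (h + 1)*(h + 4)*(h^2 + h - 2) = (h - 1)*(h + 1)*(h + 4)*(h + 2)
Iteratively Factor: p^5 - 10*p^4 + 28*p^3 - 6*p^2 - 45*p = (p + 1)*(p^4 - 11*p^3 + 39*p^2 - 45*p) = (p - 5)*(p + 1)*(p^3 - 6*p^2 + 9*p) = (p - 5)*(p - 3)*(p + 1)*(p^2 - 3*p) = (p - 5)*(p - 3)^2*(p + 1)*(p)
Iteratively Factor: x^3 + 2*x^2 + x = (x)*(x^2 + 2*x + 1) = x*(x + 1)*(x + 1)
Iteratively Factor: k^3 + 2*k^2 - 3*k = (k - 1)*(k^2 + 3*k) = (k - 1)*(k + 3)*(k)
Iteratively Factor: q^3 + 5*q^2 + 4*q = (q + 1)*(q^2 + 4*q) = q*(q + 1)*(q + 4)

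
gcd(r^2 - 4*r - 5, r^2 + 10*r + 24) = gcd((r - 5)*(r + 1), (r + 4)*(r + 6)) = 1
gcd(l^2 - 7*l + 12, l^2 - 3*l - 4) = l - 4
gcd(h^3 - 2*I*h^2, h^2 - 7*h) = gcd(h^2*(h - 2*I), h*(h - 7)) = h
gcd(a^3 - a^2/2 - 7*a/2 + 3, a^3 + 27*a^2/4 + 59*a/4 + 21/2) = a + 2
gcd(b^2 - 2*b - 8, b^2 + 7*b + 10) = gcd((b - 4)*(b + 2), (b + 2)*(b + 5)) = b + 2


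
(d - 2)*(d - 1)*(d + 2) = d^3 - d^2 - 4*d + 4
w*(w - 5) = w^2 - 5*w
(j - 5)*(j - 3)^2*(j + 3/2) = j^4 - 19*j^3/2 + 45*j^2/2 + 27*j/2 - 135/2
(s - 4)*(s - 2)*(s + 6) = s^3 - 28*s + 48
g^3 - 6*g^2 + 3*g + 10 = (g - 5)*(g - 2)*(g + 1)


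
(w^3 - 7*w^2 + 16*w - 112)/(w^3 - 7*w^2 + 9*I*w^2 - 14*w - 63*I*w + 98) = (w^2 + 16)/(w^2 + 9*I*w - 14)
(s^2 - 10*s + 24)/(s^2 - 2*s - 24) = (s - 4)/(s + 4)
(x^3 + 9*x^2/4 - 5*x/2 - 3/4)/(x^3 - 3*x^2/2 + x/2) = (4*x^2 + 13*x + 3)/(2*x*(2*x - 1))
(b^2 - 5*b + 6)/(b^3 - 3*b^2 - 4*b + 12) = 1/(b + 2)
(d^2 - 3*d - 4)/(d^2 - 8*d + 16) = (d + 1)/(d - 4)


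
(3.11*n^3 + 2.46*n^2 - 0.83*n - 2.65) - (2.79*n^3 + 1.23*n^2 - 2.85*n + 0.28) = 0.32*n^3 + 1.23*n^2 + 2.02*n - 2.93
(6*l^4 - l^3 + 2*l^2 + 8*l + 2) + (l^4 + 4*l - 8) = 7*l^4 - l^3 + 2*l^2 + 12*l - 6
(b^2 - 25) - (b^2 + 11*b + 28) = -11*b - 53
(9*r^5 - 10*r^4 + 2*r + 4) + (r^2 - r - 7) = 9*r^5 - 10*r^4 + r^2 + r - 3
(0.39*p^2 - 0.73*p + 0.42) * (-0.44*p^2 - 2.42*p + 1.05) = -0.1716*p^4 - 0.6226*p^3 + 1.9913*p^2 - 1.7829*p + 0.441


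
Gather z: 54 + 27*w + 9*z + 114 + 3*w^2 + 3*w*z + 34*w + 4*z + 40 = 3*w^2 + 61*w + z*(3*w + 13) + 208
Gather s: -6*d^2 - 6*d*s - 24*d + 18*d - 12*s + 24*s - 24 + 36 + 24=-6*d^2 - 6*d + s*(12 - 6*d) + 36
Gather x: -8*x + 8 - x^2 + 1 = -x^2 - 8*x + 9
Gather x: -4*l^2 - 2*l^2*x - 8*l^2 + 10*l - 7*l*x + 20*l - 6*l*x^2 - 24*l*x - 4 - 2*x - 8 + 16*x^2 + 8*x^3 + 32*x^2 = -12*l^2 + 30*l + 8*x^3 + x^2*(48 - 6*l) + x*(-2*l^2 - 31*l - 2) - 12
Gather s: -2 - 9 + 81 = 70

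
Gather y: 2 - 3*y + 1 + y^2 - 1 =y^2 - 3*y + 2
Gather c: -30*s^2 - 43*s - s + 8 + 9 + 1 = -30*s^2 - 44*s + 18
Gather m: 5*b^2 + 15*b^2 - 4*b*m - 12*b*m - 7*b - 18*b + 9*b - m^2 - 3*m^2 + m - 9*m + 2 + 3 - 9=20*b^2 - 16*b - 4*m^2 + m*(-16*b - 8) - 4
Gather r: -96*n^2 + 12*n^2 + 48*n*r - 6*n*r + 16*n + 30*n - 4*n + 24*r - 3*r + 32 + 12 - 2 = -84*n^2 + 42*n + r*(42*n + 21) + 42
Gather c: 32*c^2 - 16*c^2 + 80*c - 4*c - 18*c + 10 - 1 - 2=16*c^2 + 58*c + 7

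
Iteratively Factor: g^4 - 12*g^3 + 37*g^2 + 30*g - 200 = (g - 5)*(g^3 - 7*g^2 + 2*g + 40) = (g - 5)^2*(g^2 - 2*g - 8) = (g - 5)^2*(g + 2)*(g - 4)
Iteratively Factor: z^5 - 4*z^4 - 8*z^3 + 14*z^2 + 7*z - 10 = (z - 1)*(z^4 - 3*z^3 - 11*z^2 + 3*z + 10) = (z - 1)^2*(z^3 - 2*z^2 - 13*z - 10) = (z - 1)^2*(z + 2)*(z^2 - 4*z - 5) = (z - 1)^2*(z + 1)*(z + 2)*(z - 5)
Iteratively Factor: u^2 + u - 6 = (u - 2)*(u + 3)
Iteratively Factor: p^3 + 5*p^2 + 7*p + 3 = (p + 3)*(p^2 + 2*p + 1) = (p + 1)*(p + 3)*(p + 1)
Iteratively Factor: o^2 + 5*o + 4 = (o + 4)*(o + 1)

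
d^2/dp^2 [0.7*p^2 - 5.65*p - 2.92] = 1.40000000000000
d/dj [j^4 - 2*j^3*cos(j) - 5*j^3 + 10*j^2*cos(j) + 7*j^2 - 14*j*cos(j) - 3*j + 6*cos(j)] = 2*j^3*sin(j) + 4*j^3 - 10*j^2*sin(j) - 6*j^2*cos(j) - 15*j^2 + 14*j*sin(j) + 20*j*cos(j) + 14*j - 6*sin(j) - 14*cos(j) - 3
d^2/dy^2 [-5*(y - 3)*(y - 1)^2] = 50 - 30*y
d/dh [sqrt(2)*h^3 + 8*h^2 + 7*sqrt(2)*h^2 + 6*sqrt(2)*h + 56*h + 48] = 3*sqrt(2)*h^2 + 16*h + 14*sqrt(2)*h + 6*sqrt(2) + 56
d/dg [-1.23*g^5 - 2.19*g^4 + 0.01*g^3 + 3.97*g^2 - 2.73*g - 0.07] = -6.15*g^4 - 8.76*g^3 + 0.03*g^2 + 7.94*g - 2.73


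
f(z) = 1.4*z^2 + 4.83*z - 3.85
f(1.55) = 7.00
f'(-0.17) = 4.35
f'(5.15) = 19.25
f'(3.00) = 13.23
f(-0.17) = -4.63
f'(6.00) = 21.63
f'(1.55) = 9.17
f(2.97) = 22.84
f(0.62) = -0.32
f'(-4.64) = -8.16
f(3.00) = 23.24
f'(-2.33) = -1.69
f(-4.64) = 3.88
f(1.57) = 7.18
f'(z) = 2.8*z + 4.83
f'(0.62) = 6.57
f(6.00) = 75.53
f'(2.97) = 13.15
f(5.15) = 58.16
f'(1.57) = 9.23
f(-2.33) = -7.50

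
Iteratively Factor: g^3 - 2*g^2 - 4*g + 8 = (g - 2)*(g^2 - 4) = (g - 2)^2*(g + 2)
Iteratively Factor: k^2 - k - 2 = (k - 2)*(k + 1)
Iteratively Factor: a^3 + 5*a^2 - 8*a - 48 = (a + 4)*(a^2 + a - 12) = (a + 4)^2*(a - 3)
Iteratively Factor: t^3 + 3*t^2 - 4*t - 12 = (t - 2)*(t^2 + 5*t + 6) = (t - 2)*(t + 2)*(t + 3)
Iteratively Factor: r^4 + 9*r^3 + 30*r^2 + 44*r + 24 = (r + 2)*(r^3 + 7*r^2 + 16*r + 12) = (r + 2)^2*(r^2 + 5*r + 6) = (r + 2)^3*(r + 3)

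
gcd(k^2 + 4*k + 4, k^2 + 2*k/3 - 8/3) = k + 2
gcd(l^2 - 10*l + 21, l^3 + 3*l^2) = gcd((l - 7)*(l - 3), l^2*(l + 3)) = 1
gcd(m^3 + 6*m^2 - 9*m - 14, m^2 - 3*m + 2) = m - 2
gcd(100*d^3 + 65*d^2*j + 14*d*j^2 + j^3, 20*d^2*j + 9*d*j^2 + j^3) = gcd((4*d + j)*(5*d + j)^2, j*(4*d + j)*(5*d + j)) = 20*d^2 + 9*d*j + j^2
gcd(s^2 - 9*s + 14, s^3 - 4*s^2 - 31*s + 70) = s^2 - 9*s + 14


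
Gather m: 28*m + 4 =28*m + 4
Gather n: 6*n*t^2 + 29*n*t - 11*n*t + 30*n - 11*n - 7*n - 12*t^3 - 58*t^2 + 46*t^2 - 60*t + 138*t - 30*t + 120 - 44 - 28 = n*(6*t^2 + 18*t + 12) - 12*t^3 - 12*t^2 + 48*t + 48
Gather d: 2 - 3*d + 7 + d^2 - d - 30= d^2 - 4*d - 21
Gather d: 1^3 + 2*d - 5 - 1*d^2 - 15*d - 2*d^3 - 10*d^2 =-2*d^3 - 11*d^2 - 13*d - 4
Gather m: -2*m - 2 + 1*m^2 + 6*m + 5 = m^2 + 4*m + 3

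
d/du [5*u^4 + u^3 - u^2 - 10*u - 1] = 20*u^3 + 3*u^2 - 2*u - 10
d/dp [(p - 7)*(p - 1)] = 2*p - 8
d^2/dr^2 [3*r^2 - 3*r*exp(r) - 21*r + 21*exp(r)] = -3*r*exp(r) + 15*exp(r) + 6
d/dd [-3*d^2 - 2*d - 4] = -6*d - 2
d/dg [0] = 0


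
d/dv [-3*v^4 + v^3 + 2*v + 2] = -12*v^3 + 3*v^2 + 2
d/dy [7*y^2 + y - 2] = 14*y + 1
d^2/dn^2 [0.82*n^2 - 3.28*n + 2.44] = 1.64000000000000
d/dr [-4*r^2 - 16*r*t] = -8*r - 16*t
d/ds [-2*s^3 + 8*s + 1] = 8 - 6*s^2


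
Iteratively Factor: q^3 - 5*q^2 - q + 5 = (q + 1)*(q^2 - 6*q + 5) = (q - 1)*(q + 1)*(q - 5)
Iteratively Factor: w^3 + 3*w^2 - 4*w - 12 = (w + 3)*(w^2 - 4) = (w + 2)*(w + 3)*(w - 2)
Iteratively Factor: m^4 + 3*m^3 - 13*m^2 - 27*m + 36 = (m + 3)*(m^3 - 13*m + 12) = (m + 3)*(m + 4)*(m^2 - 4*m + 3) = (m - 1)*(m + 3)*(m + 4)*(m - 3)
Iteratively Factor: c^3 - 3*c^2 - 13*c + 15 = (c + 3)*(c^2 - 6*c + 5) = (c - 1)*(c + 3)*(c - 5)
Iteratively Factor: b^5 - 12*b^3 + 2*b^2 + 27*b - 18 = (b + 3)*(b^4 - 3*b^3 - 3*b^2 + 11*b - 6) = (b - 1)*(b + 3)*(b^3 - 2*b^2 - 5*b + 6) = (b - 1)*(b + 2)*(b + 3)*(b^2 - 4*b + 3) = (b - 3)*(b - 1)*(b + 2)*(b + 3)*(b - 1)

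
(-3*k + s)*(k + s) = -3*k^2 - 2*k*s + s^2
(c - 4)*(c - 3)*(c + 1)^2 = c^4 - 5*c^3 - c^2 + 17*c + 12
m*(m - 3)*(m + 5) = m^3 + 2*m^2 - 15*m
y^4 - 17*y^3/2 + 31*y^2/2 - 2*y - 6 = (y - 6)*(y - 2)*(y - 1)*(y + 1/2)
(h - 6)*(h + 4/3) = h^2 - 14*h/3 - 8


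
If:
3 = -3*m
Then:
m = -1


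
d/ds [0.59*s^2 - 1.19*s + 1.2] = 1.18*s - 1.19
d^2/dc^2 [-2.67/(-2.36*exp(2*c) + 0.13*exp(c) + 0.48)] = ((0.3471 - 25.2048*exp(c))*(-2.36*exp(2*c) + 0.13*exp(c) + 0.48) - 2.67*(4.72*exp(c) - 0.13)*(9.44*exp(c) - 0.26)*exp(c))*exp(c)/(-2.36*exp(2*c) + 0.13*exp(c) + 0.48)^3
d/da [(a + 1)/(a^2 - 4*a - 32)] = (a^2 - 4*a - 2*(a - 2)*(a + 1) - 32)/(-a^2 + 4*a + 32)^2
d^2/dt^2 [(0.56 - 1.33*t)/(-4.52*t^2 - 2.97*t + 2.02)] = ((1.33*t - 0.56)*(9.04*t + 2.97)*(18.08*t + 5.94) - (36.0696*t + 2.8378)*(4.52*t^2 + 2.97*t - 2.02))/(4.52*t^2 + 2.97*t - 2.02)^3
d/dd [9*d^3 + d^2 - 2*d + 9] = 27*d^2 + 2*d - 2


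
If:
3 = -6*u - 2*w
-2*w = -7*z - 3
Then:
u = -7*z/6 - 1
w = 7*z/2 + 3/2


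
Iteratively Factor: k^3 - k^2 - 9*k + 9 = (k - 3)*(k^2 + 2*k - 3) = (k - 3)*(k - 1)*(k + 3)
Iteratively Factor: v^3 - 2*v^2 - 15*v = (v - 5)*(v^2 + 3*v) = v*(v - 5)*(v + 3)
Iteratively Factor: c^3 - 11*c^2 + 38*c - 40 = (c - 2)*(c^2 - 9*c + 20) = (c - 4)*(c - 2)*(c - 5)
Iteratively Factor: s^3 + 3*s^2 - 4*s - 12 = (s + 2)*(s^2 + s - 6) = (s - 2)*(s + 2)*(s + 3)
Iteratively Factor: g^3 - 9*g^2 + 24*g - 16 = (g - 4)*(g^2 - 5*g + 4) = (g - 4)^2*(g - 1)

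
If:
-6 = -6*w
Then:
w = 1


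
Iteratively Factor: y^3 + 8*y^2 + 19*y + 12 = (y + 1)*(y^2 + 7*y + 12) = (y + 1)*(y + 3)*(y + 4)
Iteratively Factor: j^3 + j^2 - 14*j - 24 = (j - 4)*(j^2 + 5*j + 6) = (j - 4)*(j + 2)*(j + 3)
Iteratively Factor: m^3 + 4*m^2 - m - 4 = (m + 1)*(m^2 + 3*m - 4) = (m + 1)*(m + 4)*(m - 1)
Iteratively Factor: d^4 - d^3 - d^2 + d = (d - 1)*(d^3 - d) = (d - 1)*(d + 1)*(d^2 - d) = (d - 1)^2*(d + 1)*(d)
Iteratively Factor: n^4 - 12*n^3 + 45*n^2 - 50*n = (n - 5)*(n^3 - 7*n^2 + 10*n) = n*(n - 5)*(n^2 - 7*n + 10) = n*(n - 5)*(n - 2)*(n - 5)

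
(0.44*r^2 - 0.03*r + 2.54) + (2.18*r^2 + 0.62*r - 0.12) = 2.62*r^2 + 0.59*r + 2.42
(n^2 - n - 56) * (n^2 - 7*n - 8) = n^4 - 8*n^3 - 57*n^2 + 400*n + 448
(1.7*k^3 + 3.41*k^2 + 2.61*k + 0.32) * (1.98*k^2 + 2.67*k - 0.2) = 3.366*k^5 + 11.2908*k^4 + 13.9325*k^3 + 6.9203*k^2 + 0.3324*k - 0.064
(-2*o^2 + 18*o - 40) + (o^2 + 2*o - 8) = -o^2 + 20*o - 48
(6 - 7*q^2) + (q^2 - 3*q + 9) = -6*q^2 - 3*q + 15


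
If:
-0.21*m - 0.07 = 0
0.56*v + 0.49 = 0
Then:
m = -0.33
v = -0.88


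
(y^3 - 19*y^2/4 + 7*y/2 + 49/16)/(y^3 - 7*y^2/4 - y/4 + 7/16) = (2*y - 7)/(2*y - 1)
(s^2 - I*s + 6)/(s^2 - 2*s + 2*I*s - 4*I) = (s - 3*I)/(s - 2)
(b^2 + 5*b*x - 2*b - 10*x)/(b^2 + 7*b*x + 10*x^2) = (b - 2)/(b + 2*x)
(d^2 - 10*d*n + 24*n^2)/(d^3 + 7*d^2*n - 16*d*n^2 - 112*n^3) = (d - 6*n)/(d^2 + 11*d*n + 28*n^2)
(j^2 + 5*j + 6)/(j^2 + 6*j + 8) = (j + 3)/(j + 4)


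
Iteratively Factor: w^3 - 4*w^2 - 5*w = (w)*(w^2 - 4*w - 5) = w*(w - 5)*(w + 1)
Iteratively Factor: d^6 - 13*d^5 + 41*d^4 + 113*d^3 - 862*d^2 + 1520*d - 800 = (d - 1)*(d^5 - 12*d^4 + 29*d^3 + 142*d^2 - 720*d + 800) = (d - 5)*(d - 1)*(d^4 - 7*d^3 - 6*d^2 + 112*d - 160) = (d - 5)*(d - 4)*(d - 1)*(d^3 - 3*d^2 - 18*d + 40) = (d - 5)^2*(d - 4)*(d - 1)*(d^2 + 2*d - 8) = (d - 5)^2*(d - 4)*(d - 1)*(d + 4)*(d - 2)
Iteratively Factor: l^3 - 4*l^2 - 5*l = (l - 5)*(l^2 + l) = (l - 5)*(l + 1)*(l)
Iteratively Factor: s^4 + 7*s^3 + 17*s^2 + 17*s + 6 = (s + 2)*(s^3 + 5*s^2 + 7*s + 3) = (s + 1)*(s + 2)*(s^2 + 4*s + 3) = (s + 1)*(s + 2)*(s + 3)*(s + 1)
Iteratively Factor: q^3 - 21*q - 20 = (q + 1)*(q^2 - q - 20) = (q - 5)*(q + 1)*(q + 4)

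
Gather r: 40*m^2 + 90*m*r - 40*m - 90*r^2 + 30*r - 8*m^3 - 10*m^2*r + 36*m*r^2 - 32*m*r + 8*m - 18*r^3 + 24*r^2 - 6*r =-8*m^3 + 40*m^2 - 32*m - 18*r^3 + r^2*(36*m - 66) + r*(-10*m^2 + 58*m + 24)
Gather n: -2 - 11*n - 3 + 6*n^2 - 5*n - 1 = 6*n^2 - 16*n - 6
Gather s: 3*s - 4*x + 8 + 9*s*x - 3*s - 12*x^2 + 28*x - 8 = 9*s*x - 12*x^2 + 24*x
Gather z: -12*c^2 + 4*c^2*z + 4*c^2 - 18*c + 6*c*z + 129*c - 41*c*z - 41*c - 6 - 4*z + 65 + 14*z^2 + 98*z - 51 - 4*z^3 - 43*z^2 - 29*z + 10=-8*c^2 + 70*c - 4*z^3 - 29*z^2 + z*(4*c^2 - 35*c + 65) + 18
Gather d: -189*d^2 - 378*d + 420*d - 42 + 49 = -189*d^2 + 42*d + 7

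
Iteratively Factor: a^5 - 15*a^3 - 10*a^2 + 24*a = (a + 2)*(a^4 - 2*a^3 - 11*a^2 + 12*a) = (a - 4)*(a + 2)*(a^3 + 2*a^2 - 3*a) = (a - 4)*(a - 1)*(a + 2)*(a^2 + 3*a) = (a - 4)*(a - 1)*(a + 2)*(a + 3)*(a)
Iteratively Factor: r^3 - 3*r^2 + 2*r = (r - 1)*(r^2 - 2*r) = r*(r - 1)*(r - 2)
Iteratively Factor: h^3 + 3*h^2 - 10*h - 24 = (h - 3)*(h^2 + 6*h + 8) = (h - 3)*(h + 4)*(h + 2)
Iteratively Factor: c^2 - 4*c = (c)*(c - 4)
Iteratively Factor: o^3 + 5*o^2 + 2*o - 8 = (o + 2)*(o^2 + 3*o - 4) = (o + 2)*(o + 4)*(o - 1)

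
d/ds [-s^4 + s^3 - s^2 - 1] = s*(-4*s^2 + 3*s - 2)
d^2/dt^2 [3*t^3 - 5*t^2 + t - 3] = 18*t - 10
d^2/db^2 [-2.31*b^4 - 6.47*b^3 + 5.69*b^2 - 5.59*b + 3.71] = -27.72*b^2 - 38.82*b + 11.38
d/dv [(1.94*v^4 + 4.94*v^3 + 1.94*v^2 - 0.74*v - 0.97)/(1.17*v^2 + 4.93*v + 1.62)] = (4.5396*v^5 + 34.4724*v^4 + 61.2796*v^3 + 34.4384*v^2 + 8.5554*v + 3.5833)/(1.3689*v^4 + 11.5362*v^3 + 28.0957*v^2 + 15.9732*v + 2.6244)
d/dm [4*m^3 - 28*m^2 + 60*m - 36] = 12*m^2 - 56*m + 60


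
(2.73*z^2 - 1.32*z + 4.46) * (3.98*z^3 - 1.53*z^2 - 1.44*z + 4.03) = 10.8654*z^5 - 9.4305*z^4 + 15.8392*z^3 + 6.0789*z^2 - 11.742*z + 17.9738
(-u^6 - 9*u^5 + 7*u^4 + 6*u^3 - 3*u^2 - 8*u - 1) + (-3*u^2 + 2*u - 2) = -u^6 - 9*u^5 + 7*u^4 + 6*u^3 - 6*u^2 - 6*u - 3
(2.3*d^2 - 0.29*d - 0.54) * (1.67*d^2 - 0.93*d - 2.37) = 3.841*d^4 - 2.6233*d^3 - 6.0831*d^2 + 1.1895*d + 1.2798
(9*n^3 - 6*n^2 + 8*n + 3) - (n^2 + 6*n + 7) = 9*n^3 - 7*n^2 + 2*n - 4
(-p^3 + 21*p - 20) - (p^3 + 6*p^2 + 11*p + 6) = -2*p^3 - 6*p^2 + 10*p - 26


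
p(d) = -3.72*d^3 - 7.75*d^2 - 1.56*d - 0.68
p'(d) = -11.16*d^2 - 15.5*d - 1.56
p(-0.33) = -0.88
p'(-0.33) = 2.34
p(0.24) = -1.55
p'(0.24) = -5.92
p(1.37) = -26.93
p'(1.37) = -43.74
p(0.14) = -1.06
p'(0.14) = -3.95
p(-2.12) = 3.24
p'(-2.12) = -18.86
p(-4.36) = 167.12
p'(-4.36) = -146.13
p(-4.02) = 122.02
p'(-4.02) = -119.60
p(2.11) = -73.42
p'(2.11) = -83.95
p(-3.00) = 34.69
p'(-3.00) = -55.50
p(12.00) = -7563.56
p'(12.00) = -1794.60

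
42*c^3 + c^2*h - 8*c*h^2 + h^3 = (-7*c + h)*(-3*c + h)*(2*c + h)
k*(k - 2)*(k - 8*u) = k^3 - 8*k^2*u - 2*k^2 + 16*k*u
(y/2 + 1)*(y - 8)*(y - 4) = y^3/2 - 5*y^2 + 4*y + 32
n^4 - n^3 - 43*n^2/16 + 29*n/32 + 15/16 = (n - 2)*(n - 3/4)*(n + 1/2)*(n + 5/4)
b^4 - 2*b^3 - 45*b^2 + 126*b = b*(b - 6)*(b - 3)*(b + 7)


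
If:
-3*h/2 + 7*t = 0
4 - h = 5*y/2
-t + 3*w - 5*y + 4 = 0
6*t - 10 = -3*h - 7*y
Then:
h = -21/26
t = -9/52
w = 283/156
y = 25/13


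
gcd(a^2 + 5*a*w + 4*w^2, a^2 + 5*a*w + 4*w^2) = a^2 + 5*a*w + 4*w^2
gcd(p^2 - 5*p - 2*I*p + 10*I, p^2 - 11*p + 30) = p - 5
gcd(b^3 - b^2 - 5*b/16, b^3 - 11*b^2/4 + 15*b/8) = b^2 - 5*b/4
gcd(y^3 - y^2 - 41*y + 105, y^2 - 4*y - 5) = y - 5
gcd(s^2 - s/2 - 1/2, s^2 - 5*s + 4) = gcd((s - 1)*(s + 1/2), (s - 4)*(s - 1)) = s - 1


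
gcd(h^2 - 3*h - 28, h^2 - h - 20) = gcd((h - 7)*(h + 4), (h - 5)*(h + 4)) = h + 4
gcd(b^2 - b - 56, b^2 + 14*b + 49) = b + 7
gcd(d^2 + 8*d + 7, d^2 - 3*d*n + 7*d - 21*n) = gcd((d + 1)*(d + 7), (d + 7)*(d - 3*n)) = d + 7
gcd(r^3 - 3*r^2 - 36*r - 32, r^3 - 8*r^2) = r - 8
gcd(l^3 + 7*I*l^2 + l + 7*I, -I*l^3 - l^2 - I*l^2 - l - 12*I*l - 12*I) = 1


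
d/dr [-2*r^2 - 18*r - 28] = -4*r - 18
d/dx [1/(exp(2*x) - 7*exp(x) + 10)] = (7 - 2*exp(x))*exp(x)/(exp(2*x) - 7*exp(x) + 10)^2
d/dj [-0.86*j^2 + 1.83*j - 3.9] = 1.83 - 1.72*j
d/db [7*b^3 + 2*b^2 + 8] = b*(21*b + 4)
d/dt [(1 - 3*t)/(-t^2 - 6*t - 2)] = (-3*t^2 + 2*t + 12)/(t^4 + 12*t^3 + 40*t^2 + 24*t + 4)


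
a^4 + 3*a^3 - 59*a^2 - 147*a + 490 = (a - 7)*(a - 2)*(a + 5)*(a + 7)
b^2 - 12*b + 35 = (b - 7)*(b - 5)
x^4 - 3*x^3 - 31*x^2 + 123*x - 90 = (x - 5)*(x - 3)*(x - 1)*(x + 6)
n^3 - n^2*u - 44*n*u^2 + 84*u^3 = (n - 6*u)*(n - 2*u)*(n + 7*u)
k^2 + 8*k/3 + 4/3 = (k + 2/3)*(k + 2)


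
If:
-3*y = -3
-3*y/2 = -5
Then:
No Solution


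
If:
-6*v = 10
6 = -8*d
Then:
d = -3/4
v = -5/3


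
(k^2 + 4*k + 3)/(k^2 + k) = (k + 3)/k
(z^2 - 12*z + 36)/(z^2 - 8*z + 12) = (z - 6)/(z - 2)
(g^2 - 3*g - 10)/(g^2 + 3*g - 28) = (g^2 - 3*g - 10)/(g^2 + 3*g - 28)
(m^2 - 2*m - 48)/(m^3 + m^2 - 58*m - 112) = (m + 6)/(m^2 + 9*m + 14)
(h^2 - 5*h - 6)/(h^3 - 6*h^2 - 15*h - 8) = (h - 6)/(h^2 - 7*h - 8)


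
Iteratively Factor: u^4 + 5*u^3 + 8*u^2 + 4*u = (u)*(u^3 + 5*u^2 + 8*u + 4) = u*(u + 2)*(u^2 + 3*u + 2) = u*(u + 1)*(u + 2)*(u + 2)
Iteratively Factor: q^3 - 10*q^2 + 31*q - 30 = (q - 2)*(q^2 - 8*q + 15) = (q - 5)*(q - 2)*(q - 3)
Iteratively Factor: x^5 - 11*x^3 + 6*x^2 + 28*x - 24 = (x + 3)*(x^4 - 3*x^3 - 2*x^2 + 12*x - 8) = (x + 2)*(x + 3)*(x^3 - 5*x^2 + 8*x - 4) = (x - 2)*(x + 2)*(x + 3)*(x^2 - 3*x + 2) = (x - 2)*(x - 1)*(x + 2)*(x + 3)*(x - 2)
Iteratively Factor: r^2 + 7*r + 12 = (r + 4)*(r + 3)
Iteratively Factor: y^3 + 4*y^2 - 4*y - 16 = (y + 4)*(y^2 - 4) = (y + 2)*(y + 4)*(y - 2)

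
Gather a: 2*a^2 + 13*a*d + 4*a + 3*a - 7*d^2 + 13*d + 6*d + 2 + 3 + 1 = 2*a^2 + a*(13*d + 7) - 7*d^2 + 19*d + 6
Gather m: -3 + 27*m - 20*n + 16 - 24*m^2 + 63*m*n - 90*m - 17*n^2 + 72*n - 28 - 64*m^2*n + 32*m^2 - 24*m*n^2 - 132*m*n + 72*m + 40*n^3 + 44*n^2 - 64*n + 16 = m^2*(8 - 64*n) + m*(-24*n^2 - 69*n + 9) + 40*n^3 + 27*n^2 - 12*n + 1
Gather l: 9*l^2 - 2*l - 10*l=9*l^2 - 12*l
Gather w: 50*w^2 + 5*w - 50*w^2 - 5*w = 0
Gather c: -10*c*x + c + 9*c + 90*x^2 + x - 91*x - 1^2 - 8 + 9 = c*(10 - 10*x) + 90*x^2 - 90*x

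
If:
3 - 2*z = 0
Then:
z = 3/2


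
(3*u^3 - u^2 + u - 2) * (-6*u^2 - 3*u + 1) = -18*u^5 - 3*u^4 + 8*u^2 + 7*u - 2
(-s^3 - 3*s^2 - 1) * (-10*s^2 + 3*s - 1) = 10*s^5 + 27*s^4 - 8*s^3 + 13*s^2 - 3*s + 1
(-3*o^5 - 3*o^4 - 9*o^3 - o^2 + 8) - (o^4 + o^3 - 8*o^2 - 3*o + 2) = -3*o^5 - 4*o^4 - 10*o^3 + 7*o^2 + 3*o + 6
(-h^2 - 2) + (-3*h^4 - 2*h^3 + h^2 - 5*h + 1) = -3*h^4 - 2*h^3 - 5*h - 1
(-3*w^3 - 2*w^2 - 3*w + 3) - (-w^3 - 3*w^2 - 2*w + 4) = -2*w^3 + w^2 - w - 1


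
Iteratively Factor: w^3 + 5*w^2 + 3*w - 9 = (w + 3)*(w^2 + 2*w - 3) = (w + 3)^2*(w - 1)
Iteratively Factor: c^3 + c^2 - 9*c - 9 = (c + 3)*(c^2 - 2*c - 3) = (c - 3)*(c + 3)*(c + 1)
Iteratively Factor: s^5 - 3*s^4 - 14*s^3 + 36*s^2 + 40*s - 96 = (s - 2)*(s^4 - s^3 - 16*s^2 + 4*s + 48) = (s - 4)*(s - 2)*(s^3 + 3*s^2 - 4*s - 12) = (s - 4)*(s - 2)^2*(s^2 + 5*s + 6) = (s - 4)*(s - 2)^2*(s + 3)*(s + 2)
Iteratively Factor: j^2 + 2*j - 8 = (j - 2)*(j + 4)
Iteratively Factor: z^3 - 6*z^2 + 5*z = (z - 5)*(z^2 - z) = (z - 5)*(z - 1)*(z)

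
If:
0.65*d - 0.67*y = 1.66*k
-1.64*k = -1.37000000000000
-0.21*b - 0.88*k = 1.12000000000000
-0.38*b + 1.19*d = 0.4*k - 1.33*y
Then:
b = -8.83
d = -0.11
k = 0.84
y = -2.18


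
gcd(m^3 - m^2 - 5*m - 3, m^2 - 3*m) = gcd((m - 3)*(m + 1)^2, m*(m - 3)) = m - 3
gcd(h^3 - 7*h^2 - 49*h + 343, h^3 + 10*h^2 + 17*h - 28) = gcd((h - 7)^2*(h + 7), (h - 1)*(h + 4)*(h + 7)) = h + 7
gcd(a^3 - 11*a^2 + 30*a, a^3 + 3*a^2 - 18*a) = a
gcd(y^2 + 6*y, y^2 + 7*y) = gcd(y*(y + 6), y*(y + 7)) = y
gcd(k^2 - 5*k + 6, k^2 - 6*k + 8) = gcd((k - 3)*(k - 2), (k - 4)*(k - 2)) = k - 2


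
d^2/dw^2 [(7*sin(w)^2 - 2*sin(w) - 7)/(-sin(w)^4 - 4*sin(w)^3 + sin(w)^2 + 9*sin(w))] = (28*sin(w)^7 + 66*sin(w)^6 - 102*sin(w)^5 - 65*sin(w)^4 + 480*sin(w)^3 + 156*sin(w)^2 + 827*sin(w) - 615 - 2037/sin(w) + 378/sin(w)^2 + 1134/sin(w)^3)/(sin(w)^3 + 4*sin(w)^2 - sin(w) - 9)^3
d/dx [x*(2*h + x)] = 2*h + 2*x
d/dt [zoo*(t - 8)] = zoo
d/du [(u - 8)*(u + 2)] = 2*u - 6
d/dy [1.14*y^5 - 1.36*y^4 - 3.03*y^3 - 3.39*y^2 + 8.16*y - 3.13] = 5.7*y^4 - 5.44*y^3 - 9.09*y^2 - 6.78*y + 8.16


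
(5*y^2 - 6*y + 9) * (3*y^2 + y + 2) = 15*y^4 - 13*y^3 + 31*y^2 - 3*y + 18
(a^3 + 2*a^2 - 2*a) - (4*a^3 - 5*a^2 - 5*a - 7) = -3*a^3 + 7*a^2 + 3*a + 7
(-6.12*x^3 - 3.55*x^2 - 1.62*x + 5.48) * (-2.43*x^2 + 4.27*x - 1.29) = 14.8716*x^5 - 17.5059*x^4 - 3.3271*x^3 - 15.6543*x^2 + 25.4894*x - 7.0692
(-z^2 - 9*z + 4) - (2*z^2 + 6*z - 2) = -3*z^2 - 15*z + 6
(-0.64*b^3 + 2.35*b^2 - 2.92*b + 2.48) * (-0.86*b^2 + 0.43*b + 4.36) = 0.5504*b^5 - 2.2962*b^4 + 0.7313*b^3 + 6.8576*b^2 - 11.6648*b + 10.8128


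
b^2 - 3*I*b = b*(b - 3*I)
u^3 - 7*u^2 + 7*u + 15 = (u - 5)*(u - 3)*(u + 1)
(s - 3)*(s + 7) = s^2 + 4*s - 21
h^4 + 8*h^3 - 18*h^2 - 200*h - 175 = (h - 5)*(h + 1)*(h + 5)*(h + 7)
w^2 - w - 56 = (w - 8)*(w + 7)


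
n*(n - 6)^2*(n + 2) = n^4 - 10*n^3 + 12*n^2 + 72*n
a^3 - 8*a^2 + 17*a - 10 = (a - 5)*(a - 2)*(a - 1)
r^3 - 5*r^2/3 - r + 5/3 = (r - 5/3)*(r - 1)*(r + 1)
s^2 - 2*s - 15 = (s - 5)*(s + 3)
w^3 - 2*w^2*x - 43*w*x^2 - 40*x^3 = (w - 8*x)*(w + x)*(w + 5*x)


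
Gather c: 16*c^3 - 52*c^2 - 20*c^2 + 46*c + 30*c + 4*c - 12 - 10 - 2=16*c^3 - 72*c^2 + 80*c - 24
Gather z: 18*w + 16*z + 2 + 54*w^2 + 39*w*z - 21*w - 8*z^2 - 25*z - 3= 54*w^2 - 3*w - 8*z^2 + z*(39*w - 9) - 1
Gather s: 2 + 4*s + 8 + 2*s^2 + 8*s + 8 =2*s^2 + 12*s + 18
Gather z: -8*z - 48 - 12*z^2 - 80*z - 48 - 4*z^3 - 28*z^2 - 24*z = -4*z^3 - 40*z^2 - 112*z - 96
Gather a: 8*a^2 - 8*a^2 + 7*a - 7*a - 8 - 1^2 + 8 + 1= 0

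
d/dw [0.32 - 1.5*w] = -1.50000000000000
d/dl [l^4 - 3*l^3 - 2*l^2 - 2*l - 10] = 4*l^3 - 9*l^2 - 4*l - 2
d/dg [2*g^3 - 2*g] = 6*g^2 - 2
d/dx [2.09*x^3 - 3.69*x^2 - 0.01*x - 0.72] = 6.27*x^2 - 7.38*x - 0.01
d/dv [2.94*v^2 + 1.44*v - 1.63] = 5.88*v + 1.44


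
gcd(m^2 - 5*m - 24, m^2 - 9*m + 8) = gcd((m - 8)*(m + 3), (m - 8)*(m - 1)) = m - 8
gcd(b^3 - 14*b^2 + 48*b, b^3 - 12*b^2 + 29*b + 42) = b - 6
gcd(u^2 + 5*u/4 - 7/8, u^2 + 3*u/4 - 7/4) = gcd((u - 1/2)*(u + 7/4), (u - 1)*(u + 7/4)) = u + 7/4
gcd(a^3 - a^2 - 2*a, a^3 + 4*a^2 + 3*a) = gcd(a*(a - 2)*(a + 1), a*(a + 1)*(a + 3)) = a^2 + a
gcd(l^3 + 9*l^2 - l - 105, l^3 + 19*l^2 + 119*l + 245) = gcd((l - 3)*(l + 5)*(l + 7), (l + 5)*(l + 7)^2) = l^2 + 12*l + 35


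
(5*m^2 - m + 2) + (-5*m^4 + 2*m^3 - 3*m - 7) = -5*m^4 + 2*m^3 + 5*m^2 - 4*m - 5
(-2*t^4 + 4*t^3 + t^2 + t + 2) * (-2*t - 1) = 4*t^5 - 6*t^4 - 6*t^3 - 3*t^2 - 5*t - 2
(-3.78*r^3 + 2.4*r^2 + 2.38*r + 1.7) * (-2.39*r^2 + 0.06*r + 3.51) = 9.0342*r^5 - 5.9628*r^4 - 18.812*r^3 + 4.5038*r^2 + 8.4558*r + 5.967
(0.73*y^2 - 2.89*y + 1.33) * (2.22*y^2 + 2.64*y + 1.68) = 1.6206*y^4 - 4.4886*y^3 - 3.4506*y^2 - 1.344*y + 2.2344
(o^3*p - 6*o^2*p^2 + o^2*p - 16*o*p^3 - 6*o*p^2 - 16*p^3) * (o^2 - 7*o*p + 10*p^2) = o^5*p - 13*o^4*p^2 + o^4*p + 36*o^3*p^3 - 13*o^3*p^2 + 52*o^2*p^4 + 36*o^2*p^3 - 160*o*p^5 + 52*o*p^4 - 160*p^5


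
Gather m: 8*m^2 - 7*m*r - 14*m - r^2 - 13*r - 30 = 8*m^2 + m*(-7*r - 14) - r^2 - 13*r - 30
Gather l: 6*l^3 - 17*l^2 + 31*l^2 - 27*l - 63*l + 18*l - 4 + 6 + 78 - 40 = 6*l^3 + 14*l^2 - 72*l + 40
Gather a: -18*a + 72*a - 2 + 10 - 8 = 54*a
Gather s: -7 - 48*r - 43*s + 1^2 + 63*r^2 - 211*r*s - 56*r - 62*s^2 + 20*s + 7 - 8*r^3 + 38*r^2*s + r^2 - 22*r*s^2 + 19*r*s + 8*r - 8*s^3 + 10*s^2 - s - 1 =-8*r^3 + 64*r^2 - 96*r - 8*s^3 + s^2*(-22*r - 52) + s*(38*r^2 - 192*r - 24)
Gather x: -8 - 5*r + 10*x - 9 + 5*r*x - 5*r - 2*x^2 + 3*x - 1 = -10*r - 2*x^2 + x*(5*r + 13) - 18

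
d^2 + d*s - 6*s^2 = (d - 2*s)*(d + 3*s)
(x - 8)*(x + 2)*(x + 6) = x^3 - 52*x - 96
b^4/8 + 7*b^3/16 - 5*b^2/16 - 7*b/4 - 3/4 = (b/4 + 1/2)*(b/2 + 1/4)*(b - 2)*(b + 3)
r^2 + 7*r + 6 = (r + 1)*(r + 6)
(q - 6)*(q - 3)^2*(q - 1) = q^4 - 13*q^3 + 57*q^2 - 99*q + 54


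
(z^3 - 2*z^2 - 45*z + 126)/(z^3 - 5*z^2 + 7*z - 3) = (z^2 + z - 42)/(z^2 - 2*z + 1)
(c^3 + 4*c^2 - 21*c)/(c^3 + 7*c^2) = (c - 3)/c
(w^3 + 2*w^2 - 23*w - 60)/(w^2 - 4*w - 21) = (w^2 - w - 20)/(w - 7)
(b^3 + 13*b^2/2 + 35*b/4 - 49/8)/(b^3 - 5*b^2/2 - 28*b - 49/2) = (b^2 + 3*b - 7/4)/(b^2 - 6*b - 7)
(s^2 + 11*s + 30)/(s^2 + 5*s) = (s + 6)/s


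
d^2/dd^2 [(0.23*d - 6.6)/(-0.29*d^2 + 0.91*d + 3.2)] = ((0.23*d - 6.6)*(0.58*d - 0.91)*(1.16*d - 1.82) + (0.4002*d - 4.2466)*(-0.29*d^2 + 0.91*d + 3.2))/(-0.29*d^2 + 0.91*d + 3.2)^3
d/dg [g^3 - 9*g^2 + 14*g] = 3*g^2 - 18*g + 14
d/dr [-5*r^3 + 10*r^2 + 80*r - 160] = -15*r^2 + 20*r + 80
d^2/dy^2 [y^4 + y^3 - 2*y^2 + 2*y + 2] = 12*y^2 + 6*y - 4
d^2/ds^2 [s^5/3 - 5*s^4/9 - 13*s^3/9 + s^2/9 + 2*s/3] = 20*s^3/3 - 20*s^2/3 - 26*s/3 + 2/9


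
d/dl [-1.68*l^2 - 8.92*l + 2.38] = -3.36*l - 8.92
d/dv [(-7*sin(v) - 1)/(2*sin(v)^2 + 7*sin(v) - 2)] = (4*sin(v) - 14*cos(v)^2 + 35)*cos(v)/(7*sin(v) - 2*cos(v)^2)^2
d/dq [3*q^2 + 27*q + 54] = 6*q + 27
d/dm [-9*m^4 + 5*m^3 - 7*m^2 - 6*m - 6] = -36*m^3 + 15*m^2 - 14*m - 6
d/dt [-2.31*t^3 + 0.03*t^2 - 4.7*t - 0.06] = -6.93*t^2 + 0.06*t - 4.7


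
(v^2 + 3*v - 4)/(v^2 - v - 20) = (v - 1)/(v - 5)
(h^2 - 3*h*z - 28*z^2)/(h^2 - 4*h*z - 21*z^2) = (h + 4*z)/(h + 3*z)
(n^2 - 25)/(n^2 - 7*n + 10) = (n + 5)/(n - 2)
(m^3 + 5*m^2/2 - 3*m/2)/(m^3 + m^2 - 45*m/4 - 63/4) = 2*m*(2*m - 1)/(4*m^2 - 8*m - 21)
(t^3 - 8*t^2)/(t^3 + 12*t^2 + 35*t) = t*(t - 8)/(t^2 + 12*t + 35)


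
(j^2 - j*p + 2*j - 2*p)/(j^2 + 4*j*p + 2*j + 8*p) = (j - p)/(j + 4*p)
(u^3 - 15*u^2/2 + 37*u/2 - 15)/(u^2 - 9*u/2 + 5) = u - 3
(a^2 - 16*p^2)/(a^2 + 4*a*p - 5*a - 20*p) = (a - 4*p)/(a - 5)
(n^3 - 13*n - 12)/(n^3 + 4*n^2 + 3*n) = (n - 4)/n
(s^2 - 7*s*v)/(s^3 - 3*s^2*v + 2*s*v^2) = (s - 7*v)/(s^2 - 3*s*v + 2*v^2)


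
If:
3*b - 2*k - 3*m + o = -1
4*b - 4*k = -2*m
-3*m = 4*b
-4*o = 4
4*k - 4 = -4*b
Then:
No Solution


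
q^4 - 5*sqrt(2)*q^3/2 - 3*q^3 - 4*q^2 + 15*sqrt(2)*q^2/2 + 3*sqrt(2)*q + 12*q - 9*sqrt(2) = (q - 3)*(q - 3*sqrt(2))*(q - sqrt(2)/2)*(q + sqrt(2))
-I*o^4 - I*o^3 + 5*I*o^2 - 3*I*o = o*(o - 1)*(o + 3)*(-I*o + I)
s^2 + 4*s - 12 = (s - 2)*(s + 6)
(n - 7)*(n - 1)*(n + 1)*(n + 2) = n^4 - 5*n^3 - 15*n^2 + 5*n + 14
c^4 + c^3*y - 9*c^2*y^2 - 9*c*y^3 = c*(c - 3*y)*(c + y)*(c + 3*y)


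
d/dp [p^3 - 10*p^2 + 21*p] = 3*p^2 - 20*p + 21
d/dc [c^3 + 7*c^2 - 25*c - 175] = 3*c^2 + 14*c - 25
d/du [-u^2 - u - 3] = -2*u - 1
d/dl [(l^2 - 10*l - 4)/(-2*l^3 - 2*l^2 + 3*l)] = (2*l^4 - 40*l^3 - 41*l^2 - 16*l + 12)/(l^2*(4*l^4 + 8*l^3 - 8*l^2 - 12*l + 9))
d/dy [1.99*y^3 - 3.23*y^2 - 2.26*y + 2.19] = 5.97*y^2 - 6.46*y - 2.26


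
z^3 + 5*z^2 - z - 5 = (z - 1)*(z + 1)*(z + 5)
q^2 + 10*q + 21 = (q + 3)*(q + 7)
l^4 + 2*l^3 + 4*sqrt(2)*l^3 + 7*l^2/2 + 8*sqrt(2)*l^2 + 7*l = l*(l + 2)*(l + sqrt(2)/2)*(l + 7*sqrt(2)/2)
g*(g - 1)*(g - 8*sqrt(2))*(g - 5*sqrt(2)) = g^4 - 13*sqrt(2)*g^3 - g^3 + 13*sqrt(2)*g^2 + 80*g^2 - 80*g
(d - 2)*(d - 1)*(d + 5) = d^3 + 2*d^2 - 13*d + 10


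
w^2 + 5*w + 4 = (w + 1)*(w + 4)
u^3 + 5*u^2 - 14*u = u*(u - 2)*(u + 7)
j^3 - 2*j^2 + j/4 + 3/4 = (j - 3/2)*(j - 1)*(j + 1/2)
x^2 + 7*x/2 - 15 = (x - 5/2)*(x + 6)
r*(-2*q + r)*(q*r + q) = -2*q^2*r^2 - 2*q^2*r + q*r^3 + q*r^2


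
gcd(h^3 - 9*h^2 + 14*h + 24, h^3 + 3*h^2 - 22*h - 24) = h^2 - 3*h - 4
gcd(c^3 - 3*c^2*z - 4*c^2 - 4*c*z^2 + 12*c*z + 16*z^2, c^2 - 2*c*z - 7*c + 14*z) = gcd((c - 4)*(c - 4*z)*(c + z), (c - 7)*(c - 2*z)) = 1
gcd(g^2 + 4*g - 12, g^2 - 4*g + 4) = g - 2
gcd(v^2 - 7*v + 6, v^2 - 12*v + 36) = v - 6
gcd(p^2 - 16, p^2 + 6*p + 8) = p + 4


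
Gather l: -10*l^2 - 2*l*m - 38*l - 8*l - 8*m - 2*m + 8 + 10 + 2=-10*l^2 + l*(-2*m - 46) - 10*m + 20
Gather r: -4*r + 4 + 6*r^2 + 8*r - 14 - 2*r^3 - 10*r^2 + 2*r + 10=-2*r^3 - 4*r^2 + 6*r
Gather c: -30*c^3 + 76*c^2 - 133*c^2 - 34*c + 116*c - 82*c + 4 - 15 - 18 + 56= -30*c^3 - 57*c^2 + 27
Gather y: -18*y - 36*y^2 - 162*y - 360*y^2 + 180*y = -396*y^2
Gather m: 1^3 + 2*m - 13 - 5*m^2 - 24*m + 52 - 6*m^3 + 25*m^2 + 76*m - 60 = -6*m^3 + 20*m^2 + 54*m - 20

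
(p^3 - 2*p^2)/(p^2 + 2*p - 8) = p^2/(p + 4)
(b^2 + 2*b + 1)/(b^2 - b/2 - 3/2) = 2*(b + 1)/(2*b - 3)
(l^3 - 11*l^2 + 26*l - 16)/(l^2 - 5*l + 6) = (l^2 - 9*l + 8)/(l - 3)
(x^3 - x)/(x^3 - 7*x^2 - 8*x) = (x - 1)/(x - 8)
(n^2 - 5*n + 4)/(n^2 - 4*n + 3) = (n - 4)/(n - 3)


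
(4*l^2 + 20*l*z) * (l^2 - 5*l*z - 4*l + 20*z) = 4*l^4 - 16*l^3 - 100*l^2*z^2 + 400*l*z^2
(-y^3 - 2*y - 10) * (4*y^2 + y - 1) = -4*y^5 - y^4 - 7*y^3 - 42*y^2 - 8*y + 10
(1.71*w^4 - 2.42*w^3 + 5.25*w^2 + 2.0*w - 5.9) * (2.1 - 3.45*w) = -5.8995*w^5 + 11.94*w^4 - 23.1945*w^3 + 4.125*w^2 + 24.555*w - 12.39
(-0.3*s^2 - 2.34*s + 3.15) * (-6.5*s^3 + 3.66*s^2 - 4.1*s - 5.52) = 1.95*s^5 + 14.112*s^4 - 27.8094*s^3 + 22.779*s^2 + 0.00179999999999936*s - 17.388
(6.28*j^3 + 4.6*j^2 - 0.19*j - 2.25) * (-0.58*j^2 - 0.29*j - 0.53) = -3.6424*j^5 - 4.4892*j^4 - 4.5522*j^3 - 1.0779*j^2 + 0.7532*j + 1.1925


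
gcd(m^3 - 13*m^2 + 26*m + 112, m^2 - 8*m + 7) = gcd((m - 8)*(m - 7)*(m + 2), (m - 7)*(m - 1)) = m - 7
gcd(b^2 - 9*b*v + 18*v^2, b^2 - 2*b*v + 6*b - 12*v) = 1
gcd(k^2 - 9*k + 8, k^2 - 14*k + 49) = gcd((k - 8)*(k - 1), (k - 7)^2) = 1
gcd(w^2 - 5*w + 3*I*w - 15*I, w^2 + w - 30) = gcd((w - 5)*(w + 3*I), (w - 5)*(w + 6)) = w - 5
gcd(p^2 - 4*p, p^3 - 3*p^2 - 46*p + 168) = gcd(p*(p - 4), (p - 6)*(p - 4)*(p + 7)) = p - 4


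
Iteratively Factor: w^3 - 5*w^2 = (w)*(w^2 - 5*w) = w*(w - 5)*(w)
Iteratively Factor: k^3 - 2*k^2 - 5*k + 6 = (k + 2)*(k^2 - 4*k + 3) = (k - 1)*(k + 2)*(k - 3)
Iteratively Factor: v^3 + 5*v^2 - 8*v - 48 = (v + 4)*(v^2 + v - 12) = (v + 4)^2*(v - 3)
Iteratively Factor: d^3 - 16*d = (d - 4)*(d^2 + 4*d) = (d - 4)*(d + 4)*(d)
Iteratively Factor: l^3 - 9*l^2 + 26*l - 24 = (l - 2)*(l^2 - 7*l + 12) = (l - 3)*(l - 2)*(l - 4)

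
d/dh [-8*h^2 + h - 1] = 1 - 16*h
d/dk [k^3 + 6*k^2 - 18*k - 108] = 3*k^2 + 12*k - 18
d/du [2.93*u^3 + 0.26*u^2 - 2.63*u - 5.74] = 8.79*u^2 + 0.52*u - 2.63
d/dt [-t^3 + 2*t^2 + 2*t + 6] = -3*t^2 + 4*t + 2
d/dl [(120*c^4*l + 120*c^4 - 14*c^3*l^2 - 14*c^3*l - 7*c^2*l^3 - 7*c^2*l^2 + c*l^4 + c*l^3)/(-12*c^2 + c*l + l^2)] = c*(-90*c^3 + 66*c^2*l + 3*c^2 - 20*c*l^2 - 6*c*l + 2*l^3 + l^2)/(9*c^2 - 6*c*l + l^2)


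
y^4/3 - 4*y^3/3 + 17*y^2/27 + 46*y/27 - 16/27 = (y/3 + 1/3)*(y - 8/3)*(y - 2)*(y - 1/3)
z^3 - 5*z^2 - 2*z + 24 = (z - 4)*(z - 3)*(z + 2)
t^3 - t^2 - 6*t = t*(t - 3)*(t + 2)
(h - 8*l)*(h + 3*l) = h^2 - 5*h*l - 24*l^2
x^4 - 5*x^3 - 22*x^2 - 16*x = x*(x - 8)*(x + 1)*(x + 2)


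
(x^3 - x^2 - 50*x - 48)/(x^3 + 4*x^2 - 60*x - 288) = (x + 1)/(x + 6)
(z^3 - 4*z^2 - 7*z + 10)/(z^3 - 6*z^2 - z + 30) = (z - 1)/(z - 3)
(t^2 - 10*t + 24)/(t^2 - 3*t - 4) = (t - 6)/(t + 1)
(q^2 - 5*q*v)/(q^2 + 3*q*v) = (q - 5*v)/(q + 3*v)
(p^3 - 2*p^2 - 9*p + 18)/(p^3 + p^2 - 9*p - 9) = (p - 2)/(p + 1)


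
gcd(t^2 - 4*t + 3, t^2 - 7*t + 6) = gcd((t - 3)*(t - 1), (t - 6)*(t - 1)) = t - 1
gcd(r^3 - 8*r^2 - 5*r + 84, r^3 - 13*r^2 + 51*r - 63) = r - 7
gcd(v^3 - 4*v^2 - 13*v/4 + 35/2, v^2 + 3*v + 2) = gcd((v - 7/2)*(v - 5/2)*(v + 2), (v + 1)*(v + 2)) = v + 2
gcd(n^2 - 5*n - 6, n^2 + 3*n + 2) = n + 1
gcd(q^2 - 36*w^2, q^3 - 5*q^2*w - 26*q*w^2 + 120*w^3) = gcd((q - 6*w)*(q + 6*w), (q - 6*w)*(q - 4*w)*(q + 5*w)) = q - 6*w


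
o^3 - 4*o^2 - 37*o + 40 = (o - 8)*(o - 1)*(o + 5)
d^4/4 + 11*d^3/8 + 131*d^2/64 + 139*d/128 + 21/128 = (d/4 + 1/4)*(d + 1/4)*(d + 3/4)*(d + 7/2)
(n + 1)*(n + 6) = n^2 + 7*n + 6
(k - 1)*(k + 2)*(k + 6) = k^3 + 7*k^2 + 4*k - 12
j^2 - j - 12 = (j - 4)*(j + 3)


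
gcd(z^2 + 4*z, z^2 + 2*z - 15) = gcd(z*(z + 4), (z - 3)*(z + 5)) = 1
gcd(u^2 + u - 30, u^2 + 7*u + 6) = u + 6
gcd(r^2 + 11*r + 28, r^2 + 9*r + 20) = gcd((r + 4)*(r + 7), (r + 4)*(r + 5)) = r + 4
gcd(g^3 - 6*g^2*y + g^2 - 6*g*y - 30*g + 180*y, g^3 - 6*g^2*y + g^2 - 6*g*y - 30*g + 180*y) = -g^3 + 6*g^2*y - g^2 + 6*g*y + 30*g - 180*y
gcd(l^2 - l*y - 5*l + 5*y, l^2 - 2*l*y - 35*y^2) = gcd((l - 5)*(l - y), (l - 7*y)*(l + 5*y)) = 1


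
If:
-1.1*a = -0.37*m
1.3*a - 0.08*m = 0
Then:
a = 0.00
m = 0.00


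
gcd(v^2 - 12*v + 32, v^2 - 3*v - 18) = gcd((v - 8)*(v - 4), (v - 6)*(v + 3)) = 1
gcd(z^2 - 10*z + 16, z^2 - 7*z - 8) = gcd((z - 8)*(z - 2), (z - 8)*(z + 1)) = z - 8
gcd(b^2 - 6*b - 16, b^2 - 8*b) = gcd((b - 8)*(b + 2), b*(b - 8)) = b - 8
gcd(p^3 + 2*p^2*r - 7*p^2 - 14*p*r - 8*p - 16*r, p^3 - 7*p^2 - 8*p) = p^2 - 7*p - 8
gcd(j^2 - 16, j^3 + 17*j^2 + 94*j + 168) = j + 4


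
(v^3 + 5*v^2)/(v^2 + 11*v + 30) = v^2/(v + 6)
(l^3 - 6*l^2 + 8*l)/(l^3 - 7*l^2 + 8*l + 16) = l*(l - 2)/(l^2 - 3*l - 4)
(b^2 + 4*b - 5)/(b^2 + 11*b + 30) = (b - 1)/(b + 6)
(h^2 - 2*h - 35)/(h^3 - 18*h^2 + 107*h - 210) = (h + 5)/(h^2 - 11*h + 30)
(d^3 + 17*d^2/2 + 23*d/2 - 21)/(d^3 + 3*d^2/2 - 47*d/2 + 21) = (2*d + 7)/(2*d - 7)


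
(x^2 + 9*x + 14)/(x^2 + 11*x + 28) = (x + 2)/(x + 4)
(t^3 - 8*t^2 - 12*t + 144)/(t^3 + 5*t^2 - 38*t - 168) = (t - 6)/(t + 7)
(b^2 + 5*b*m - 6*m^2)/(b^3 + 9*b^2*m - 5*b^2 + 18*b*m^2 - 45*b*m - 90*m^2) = (b - m)/(b^2 + 3*b*m - 5*b - 15*m)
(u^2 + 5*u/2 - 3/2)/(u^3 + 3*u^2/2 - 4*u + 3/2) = 1/(u - 1)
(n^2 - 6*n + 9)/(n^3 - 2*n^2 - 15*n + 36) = 1/(n + 4)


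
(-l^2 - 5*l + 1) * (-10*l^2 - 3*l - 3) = 10*l^4 + 53*l^3 + 8*l^2 + 12*l - 3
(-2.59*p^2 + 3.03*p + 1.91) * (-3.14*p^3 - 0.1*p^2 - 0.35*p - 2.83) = 8.1326*p^5 - 9.2552*p^4 - 5.3939*p^3 + 6.0782*p^2 - 9.2434*p - 5.4053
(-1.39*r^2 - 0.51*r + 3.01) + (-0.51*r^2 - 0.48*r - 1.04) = -1.9*r^2 - 0.99*r + 1.97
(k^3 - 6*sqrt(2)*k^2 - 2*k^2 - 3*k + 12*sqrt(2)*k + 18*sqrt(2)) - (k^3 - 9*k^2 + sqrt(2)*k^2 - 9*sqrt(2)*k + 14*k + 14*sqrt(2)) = -7*sqrt(2)*k^2 + 7*k^2 - 17*k + 21*sqrt(2)*k + 4*sqrt(2)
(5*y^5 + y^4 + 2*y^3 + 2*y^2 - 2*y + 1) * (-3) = -15*y^5 - 3*y^4 - 6*y^3 - 6*y^2 + 6*y - 3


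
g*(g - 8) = g^2 - 8*g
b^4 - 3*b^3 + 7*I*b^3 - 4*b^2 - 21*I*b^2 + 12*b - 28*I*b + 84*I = (b - 3)*(b - 2)*(b + 2)*(b + 7*I)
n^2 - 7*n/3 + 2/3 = (n - 2)*(n - 1/3)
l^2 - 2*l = l*(l - 2)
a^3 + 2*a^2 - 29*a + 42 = (a - 3)*(a - 2)*(a + 7)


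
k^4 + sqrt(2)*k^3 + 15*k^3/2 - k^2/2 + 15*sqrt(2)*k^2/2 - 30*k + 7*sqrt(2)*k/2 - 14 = (k + 1/2)*(k + 7)*(k - sqrt(2))*(k + 2*sqrt(2))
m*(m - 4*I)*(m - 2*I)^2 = m^4 - 8*I*m^3 - 20*m^2 + 16*I*m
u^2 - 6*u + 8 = (u - 4)*(u - 2)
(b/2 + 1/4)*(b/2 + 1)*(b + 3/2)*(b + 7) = b^4/4 + 11*b^3/4 + 131*b^2/16 + 139*b/16 + 21/8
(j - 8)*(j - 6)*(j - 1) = j^3 - 15*j^2 + 62*j - 48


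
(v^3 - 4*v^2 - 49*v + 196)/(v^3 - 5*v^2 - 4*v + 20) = (v^3 - 4*v^2 - 49*v + 196)/(v^3 - 5*v^2 - 4*v + 20)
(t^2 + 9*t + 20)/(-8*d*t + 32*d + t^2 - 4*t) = (t^2 + 9*t + 20)/(-8*d*t + 32*d + t^2 - 4*t)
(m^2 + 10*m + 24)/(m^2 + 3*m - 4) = (m + 6)/(m - 1)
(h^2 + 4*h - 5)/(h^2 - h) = (h + 5)/h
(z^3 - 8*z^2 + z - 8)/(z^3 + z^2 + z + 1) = (z - 8)/(z + 1)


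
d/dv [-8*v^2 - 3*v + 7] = -16*v - 3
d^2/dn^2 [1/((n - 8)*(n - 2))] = 2*((n - 8)^2 + (n - 8)*(n - 2) + (n - 2)^2)/((n - 8)^3*(n - 2)^3)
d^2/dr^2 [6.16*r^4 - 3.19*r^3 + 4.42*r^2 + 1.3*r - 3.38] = 73.92*r^2 - 19.14*r + 8.84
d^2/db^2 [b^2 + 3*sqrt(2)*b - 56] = 2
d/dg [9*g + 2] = 9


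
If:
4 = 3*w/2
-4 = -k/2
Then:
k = 8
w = 8/3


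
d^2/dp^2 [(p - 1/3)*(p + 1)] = 2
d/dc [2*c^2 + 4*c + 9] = 4*c + 4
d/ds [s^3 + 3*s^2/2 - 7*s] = 3*s^2 + 3*s - 7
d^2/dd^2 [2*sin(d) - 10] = -2*sin(d)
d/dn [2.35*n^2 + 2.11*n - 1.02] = 4.7*n + 2.11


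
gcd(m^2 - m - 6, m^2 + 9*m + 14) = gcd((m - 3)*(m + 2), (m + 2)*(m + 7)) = m + 2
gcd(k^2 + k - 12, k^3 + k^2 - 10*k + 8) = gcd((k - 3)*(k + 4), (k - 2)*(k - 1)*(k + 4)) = k + 4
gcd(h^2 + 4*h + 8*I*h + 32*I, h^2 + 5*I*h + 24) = h + 8*I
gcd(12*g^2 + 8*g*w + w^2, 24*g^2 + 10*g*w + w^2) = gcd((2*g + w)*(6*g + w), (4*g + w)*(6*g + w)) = 6*g + w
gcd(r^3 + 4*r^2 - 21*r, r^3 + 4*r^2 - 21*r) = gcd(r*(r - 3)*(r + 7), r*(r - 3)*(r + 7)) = r^3 + 4*r^2 - 21*r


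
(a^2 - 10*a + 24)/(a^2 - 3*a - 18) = (a - 4)/(a + 3)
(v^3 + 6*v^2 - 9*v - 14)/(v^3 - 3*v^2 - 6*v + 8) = (v^3 + 6*v^2 - 9*v - 14)/(v^3 - 3*v^2 - 6*v + 8)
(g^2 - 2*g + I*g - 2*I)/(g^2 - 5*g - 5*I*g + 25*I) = (g^2 + g*(-2 + I) - 2*I)/(g^2 - 5*g*(1 + I) + 25*I)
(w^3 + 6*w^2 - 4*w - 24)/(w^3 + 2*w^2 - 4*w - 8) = (w + 6)/(w + 2)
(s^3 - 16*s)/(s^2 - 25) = s*(s^2 - 16)/(s^2 - 25)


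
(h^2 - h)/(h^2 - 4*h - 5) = h*(1 - h)/(-h^2 + 4*h + 5)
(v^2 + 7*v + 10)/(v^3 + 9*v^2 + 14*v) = (v + 5)/(v*(v + 7))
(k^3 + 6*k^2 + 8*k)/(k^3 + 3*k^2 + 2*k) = (k + 4)/(k + 1)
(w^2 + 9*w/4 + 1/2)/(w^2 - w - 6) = (w + 1/4)/(w - 3)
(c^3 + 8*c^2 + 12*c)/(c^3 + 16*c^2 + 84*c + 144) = c*(c + 2)/(c^2 + 10*c + 24)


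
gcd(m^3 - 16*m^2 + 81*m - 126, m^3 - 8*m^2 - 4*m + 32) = 1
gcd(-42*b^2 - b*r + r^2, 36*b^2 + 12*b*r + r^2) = 6*b + r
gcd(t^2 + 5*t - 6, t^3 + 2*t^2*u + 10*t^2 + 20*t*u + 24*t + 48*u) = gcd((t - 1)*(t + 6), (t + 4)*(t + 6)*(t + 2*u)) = t + 6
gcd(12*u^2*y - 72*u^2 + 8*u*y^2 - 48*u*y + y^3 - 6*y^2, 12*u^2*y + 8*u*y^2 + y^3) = 12*u^2 + 8*u*y + y^2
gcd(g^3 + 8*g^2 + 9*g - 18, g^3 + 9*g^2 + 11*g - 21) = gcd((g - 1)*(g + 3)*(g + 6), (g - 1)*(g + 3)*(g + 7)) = g^2 + 2*g - 3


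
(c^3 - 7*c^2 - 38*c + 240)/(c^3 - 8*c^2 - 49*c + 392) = (c^2 + c - 30)/(c^2 - 49)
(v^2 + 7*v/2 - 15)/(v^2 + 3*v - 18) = (v - 5/2)/(v - 3)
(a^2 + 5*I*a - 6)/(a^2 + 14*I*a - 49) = (a^2 + 5*I*a - 6)/(a^2 + 14*I*a - 49)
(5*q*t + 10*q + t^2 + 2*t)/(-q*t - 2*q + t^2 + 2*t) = (-5*q - t)/(q - t)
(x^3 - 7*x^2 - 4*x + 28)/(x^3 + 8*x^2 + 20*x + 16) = (x^2 - 9*x + 14)/(x^2 + 6*x + 8)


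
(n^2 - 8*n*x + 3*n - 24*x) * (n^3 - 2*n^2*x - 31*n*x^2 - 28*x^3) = n^5 - 10*n^4*x + 3*n^4 - 15*n^3*x^2 - 30*n^3*x + 220*n^2*x^3 - 45*n^2*x^2 + 224*n*x^4 + 660*n*x^3 + 672*x^4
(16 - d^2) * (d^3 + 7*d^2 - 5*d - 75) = -d^5 - 7*d^4 + 21*d^3 + 187*d^2 - 80*d - 1200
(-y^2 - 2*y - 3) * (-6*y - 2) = 6*y^3 + 14*y^2 + 22*y + 6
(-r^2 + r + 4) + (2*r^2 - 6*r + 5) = r^2 - 5*r + 9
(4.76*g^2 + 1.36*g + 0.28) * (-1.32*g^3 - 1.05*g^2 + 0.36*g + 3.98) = -6.2832*g^5 - 6.7932*g^4 - 0.0840000000000003*g^3 + 19.1404*g^2 + 5.5136*g + 1.1144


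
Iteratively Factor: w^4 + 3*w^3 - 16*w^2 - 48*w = (w + 3)*(w^3 - 16*w) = (w - 4)*(w + 3)*(w^2 + 4*w) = w*(w - 4)*(w + 3)*(w + 4)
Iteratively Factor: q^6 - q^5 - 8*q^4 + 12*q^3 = (q + 3)*(q^5 - 4*q^4 + 4*q^3) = (q - 2)*(q + 3)*(q^4 - 2*q^3) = q*(q - 2)*(q + 3)*(q^3 - 2*q^2) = q^2*(q - 2)*(q + 3)*(q^2 - 2*q) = q^3*(q - 2)*(q + 3)*(q - 2)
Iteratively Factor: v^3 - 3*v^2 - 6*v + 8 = (v - 4)*(v^2 + v - 2) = (v - 4)*(v + 2)*(v - 1)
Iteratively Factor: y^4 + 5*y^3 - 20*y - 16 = (y + 2)*(y^3 + 3*y^2 - 6*y - 8) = (y - 2)*(y + 2)*(y^2 + 5*y + 4) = (y - 2)*(y + 1)*(y + 2)*(y + 4)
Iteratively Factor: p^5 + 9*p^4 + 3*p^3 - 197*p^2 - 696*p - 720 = (p + 3)*(p^4 + 6*p^3 - 15*p^2 - 152*p - 240) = (p + 3)*(p + 4)*(p^3 + 2*p^2 - 23*p - 60) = (p + 3)^2*(p + 4)*(p^2 - p - 20) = (p + 3)^2*(p + 4)^2*(p - 5)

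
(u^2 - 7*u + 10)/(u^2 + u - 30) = (u - 2)/(u + 6)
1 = 1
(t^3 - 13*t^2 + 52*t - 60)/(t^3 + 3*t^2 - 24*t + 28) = (t^2 - 11*t + 30)/(t^2 + 5*t - 14)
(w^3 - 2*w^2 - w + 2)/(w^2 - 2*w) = w - 1/w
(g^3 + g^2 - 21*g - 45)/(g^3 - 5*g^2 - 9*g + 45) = (g + 3)/(g - 3)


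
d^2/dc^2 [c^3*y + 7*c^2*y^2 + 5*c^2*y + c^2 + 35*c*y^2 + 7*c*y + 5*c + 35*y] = 6*c*y + 14*y^2 + 10*y + 2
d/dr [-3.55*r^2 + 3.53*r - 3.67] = 3.53 - 7.1*r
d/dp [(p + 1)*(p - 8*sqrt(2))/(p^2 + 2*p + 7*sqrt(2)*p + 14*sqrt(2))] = (p^2 + 15*sqrt(2)*p^2 + 44*sqrt(2)*p - 112 + 30*sqrt(2))/(p^4 + 4*p^3 + 14*sqrt(2)*p^3 + 56*sqrt(2)*p^2 + 102*p^2 + 56*sqrt(2)*p + 392*p + 392)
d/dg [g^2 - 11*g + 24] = 2*g - 11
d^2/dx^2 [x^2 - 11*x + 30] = 2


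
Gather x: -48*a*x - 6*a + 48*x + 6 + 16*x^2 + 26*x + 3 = -6*a + 16*x^2 + x*(74 - 48*a) + 9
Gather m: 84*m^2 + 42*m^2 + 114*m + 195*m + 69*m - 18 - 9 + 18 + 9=126*m^2 + 378*m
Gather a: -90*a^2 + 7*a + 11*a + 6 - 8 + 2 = -90*a^2 + 18*a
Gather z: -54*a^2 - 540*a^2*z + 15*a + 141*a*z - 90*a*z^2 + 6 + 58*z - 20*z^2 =-54*a^2 + 15*a + z^2*(-90*a - 20) + z*(-540*a^2 + 141*a + 58) + 6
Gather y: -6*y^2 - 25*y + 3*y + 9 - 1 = -6*y^2 - 22*y + 8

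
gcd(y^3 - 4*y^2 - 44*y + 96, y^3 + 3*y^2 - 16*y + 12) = y^2 + 4*y - 12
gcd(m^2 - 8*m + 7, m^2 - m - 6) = 1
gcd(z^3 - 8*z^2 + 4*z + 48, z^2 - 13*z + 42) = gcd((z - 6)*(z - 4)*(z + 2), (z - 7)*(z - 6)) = z - 6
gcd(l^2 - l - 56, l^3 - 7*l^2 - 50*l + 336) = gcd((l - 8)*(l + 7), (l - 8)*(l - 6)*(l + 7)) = l^2 - l - 56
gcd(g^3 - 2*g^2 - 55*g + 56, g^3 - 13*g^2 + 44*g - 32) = g^2 - 9*g + 8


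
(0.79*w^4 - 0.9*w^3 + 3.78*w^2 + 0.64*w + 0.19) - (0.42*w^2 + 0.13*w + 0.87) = 0.79*w^4 - 0.9*w^3 + 3.36*w^2 + 0.51*w - 0.68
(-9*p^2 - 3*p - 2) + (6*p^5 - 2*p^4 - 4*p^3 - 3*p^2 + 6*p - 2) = 6*p^5 - 2*p^4 - 4*p^3 - 12*p^2 + 3*p - 4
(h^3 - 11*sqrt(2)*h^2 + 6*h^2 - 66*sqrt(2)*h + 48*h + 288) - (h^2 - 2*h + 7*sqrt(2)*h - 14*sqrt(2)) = h^3 - 11*sqrt(2)*h^2 + 5*h^2 - 73*sqrt(2)*h + 50*h + 14*sqrt(2) + 288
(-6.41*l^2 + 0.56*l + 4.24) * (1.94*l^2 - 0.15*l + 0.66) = -12.4354*l^4 + 2.0479*l^3 + 3.911*l^2 - 0.2664*l + 2.7984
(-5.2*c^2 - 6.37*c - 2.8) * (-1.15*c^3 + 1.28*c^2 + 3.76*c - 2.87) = 5.98*c^5 + 0.669499999999999*c^4 - 24.4856*c^3 - 12.6112*c^2 + 7.7539*c + 8.036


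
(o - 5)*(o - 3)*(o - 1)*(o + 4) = o^4 - 5*o^3 - 13*o^2 + 77*o - 60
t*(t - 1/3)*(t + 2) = t^3 + 5*t^2/3 - 2*t/3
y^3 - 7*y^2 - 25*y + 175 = (y - 7)*(y - 5)*(y + 5)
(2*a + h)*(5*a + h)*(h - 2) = 10*a^2*h - 20*a^2 + 7*a*h^2 - 14*a*h + h^3 - 2*h^2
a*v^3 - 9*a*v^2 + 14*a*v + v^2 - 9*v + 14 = (v - 7)*(v - 2)*(a*v + 1)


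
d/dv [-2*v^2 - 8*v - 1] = -4*v - 8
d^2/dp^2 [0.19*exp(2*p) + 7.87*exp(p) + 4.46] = (0.76*exp(p) + 7.87)*exp(p)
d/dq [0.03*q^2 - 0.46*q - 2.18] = 0.06*q - 0.46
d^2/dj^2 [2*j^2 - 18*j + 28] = 4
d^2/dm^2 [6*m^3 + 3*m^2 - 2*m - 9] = 36*m + 6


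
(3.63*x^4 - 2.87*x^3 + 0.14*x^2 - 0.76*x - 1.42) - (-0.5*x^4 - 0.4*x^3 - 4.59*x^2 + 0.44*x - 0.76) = 4.13*x^4 - 2.47*x^3 + 4.73*x^2 - 1.2*x - 0.66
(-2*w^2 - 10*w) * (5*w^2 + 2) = -10*w^4 - 50*w^3 - 4*w^2 - 20*w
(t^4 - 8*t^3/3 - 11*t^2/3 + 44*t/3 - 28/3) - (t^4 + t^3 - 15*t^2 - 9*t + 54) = -11*t^3/3 + 34*t^2/3 + 71*t/3 - 190/3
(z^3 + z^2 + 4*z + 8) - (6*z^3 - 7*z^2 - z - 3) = -5*z^3 + 8*z^2 + 5*z + 11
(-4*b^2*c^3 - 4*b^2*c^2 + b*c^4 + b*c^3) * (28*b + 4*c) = -112*b^3*c^3 - 112*b^3*c^2 + 12*b^2*c^4 + 12*b^2*c^3 + 4*b*c^5 + 4*b*c^4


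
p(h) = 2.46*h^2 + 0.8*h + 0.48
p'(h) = 4.92*h + 0.8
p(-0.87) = 1.65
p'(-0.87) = -3.48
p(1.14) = 4.59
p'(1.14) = 6.41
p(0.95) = 3.46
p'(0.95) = 5.47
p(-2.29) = 11.55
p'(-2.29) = -10.47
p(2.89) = 23.34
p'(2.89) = 15.02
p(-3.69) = 31.02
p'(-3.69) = -17.35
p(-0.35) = 0.50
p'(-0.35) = -0.92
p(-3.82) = 33.32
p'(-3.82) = -17.99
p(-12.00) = 345.12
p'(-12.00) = -58.24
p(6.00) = 93.84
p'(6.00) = 30.32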